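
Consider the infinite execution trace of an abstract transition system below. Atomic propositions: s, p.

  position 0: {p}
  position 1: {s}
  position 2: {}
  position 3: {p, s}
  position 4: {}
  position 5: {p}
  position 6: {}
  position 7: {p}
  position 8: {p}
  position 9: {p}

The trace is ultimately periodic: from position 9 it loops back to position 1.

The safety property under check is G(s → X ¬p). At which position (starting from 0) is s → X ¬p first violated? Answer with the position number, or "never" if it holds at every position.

never

s → X ¬p holds at every position 0..9, and those are all the positions the trace ever visits, so the invariant G(s → X ¬p) is never violated.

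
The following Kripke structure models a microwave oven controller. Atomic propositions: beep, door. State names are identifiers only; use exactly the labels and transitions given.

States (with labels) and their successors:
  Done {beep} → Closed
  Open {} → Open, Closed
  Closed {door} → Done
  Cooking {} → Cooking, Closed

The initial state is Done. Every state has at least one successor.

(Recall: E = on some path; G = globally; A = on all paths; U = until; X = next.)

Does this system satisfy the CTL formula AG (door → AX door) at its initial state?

States satisfying door → AX door: {Done, Open, Cooking}.
States satisfying AG (door → AX door): ∅.
Closed is reachable from Done and violates door → AX door, so AG fails at Done.
Done ∉ Sat(AG (door → AX door)).

Violated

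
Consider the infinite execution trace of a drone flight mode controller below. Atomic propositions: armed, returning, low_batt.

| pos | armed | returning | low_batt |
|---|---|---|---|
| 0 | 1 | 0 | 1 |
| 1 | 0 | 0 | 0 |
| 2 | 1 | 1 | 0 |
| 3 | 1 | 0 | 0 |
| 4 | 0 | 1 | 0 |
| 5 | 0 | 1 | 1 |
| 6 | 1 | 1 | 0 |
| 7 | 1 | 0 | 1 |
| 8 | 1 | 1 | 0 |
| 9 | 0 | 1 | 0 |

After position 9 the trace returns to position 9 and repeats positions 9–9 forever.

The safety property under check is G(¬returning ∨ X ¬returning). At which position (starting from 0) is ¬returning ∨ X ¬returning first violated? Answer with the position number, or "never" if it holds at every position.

Check ¬returning ∨ X ¬returning at each position in order: 0 ✓, 1 ✓, 2 ✓, 3 ✓.
At position 4 the labels are {returning} and the next position 5 has {low_batt, returning}, so ¬returning ∨ X ¬returning is false there. This is the first violation.

4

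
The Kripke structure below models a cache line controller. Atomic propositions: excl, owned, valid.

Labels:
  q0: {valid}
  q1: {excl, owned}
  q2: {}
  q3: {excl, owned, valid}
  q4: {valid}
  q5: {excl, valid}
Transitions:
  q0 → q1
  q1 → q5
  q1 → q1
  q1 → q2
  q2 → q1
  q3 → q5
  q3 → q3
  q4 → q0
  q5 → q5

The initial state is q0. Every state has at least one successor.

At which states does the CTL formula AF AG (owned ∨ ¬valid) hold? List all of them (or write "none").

none

States satisfying AG (owned ∨ ¬valid): ∅.
States satisfying AF AG (owned ∨ ¬valid): ∅.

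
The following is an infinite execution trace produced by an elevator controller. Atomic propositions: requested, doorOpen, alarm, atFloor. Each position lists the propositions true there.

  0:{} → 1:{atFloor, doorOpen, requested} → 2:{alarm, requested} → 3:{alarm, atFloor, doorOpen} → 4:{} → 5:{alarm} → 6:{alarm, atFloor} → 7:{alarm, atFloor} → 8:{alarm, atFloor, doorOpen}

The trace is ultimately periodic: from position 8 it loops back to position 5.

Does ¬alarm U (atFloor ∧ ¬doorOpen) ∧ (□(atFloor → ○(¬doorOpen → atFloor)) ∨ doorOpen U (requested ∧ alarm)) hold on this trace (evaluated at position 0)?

Walking from position 0: at position 2, atFloor ∧ ¬doorOpen has not yet held and ¬alarm fails, so ¬alarm U (atFloor ∧ ¬doorOpen) is false.
At position 0: ¬alarm U (atFloor ∧ ¬doorOpen) is false; □(atFloor → ○(¬doorOpen → atFloor)) ∨ doorOpen U (requested ∧ alarm) is false; so ¬alarm U (atFloor ∧ ¬doorOpen) ∧ (□(atFloor → ○(¬doorOpen → atFloor)) ∨ doorOpen U (requested ∧ alarm)) is false.

No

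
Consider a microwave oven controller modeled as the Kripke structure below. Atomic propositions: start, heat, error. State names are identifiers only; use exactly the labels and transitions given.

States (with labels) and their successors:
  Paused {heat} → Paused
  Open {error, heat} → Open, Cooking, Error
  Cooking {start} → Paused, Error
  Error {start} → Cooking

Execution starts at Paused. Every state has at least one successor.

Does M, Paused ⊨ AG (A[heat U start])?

States satisfying A[heat U start]: {Cooking, Error}.
States satisfying AG (A[heat U start]): ∅.
Paused is reachable from Paused and violates A[heat U start], so AG fails at Paused.
Paused ∉ Sat(AG (A[heat U start])).

No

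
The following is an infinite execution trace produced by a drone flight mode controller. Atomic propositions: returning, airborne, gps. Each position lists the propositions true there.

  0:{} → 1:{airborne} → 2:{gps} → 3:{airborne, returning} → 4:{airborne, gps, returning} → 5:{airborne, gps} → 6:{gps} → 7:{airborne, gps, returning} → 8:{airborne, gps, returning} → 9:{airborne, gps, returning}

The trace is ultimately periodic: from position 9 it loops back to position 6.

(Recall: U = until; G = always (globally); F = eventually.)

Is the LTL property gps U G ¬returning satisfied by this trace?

Walking from position 0: at position 0, G ¬returning has not yet held and gps fails, so gps U G ¬returning is false.

No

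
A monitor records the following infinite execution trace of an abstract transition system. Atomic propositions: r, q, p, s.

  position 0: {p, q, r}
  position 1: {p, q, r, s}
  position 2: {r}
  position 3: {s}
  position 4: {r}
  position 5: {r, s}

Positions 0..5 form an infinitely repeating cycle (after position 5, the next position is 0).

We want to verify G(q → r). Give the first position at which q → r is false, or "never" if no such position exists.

never

q → r holds at every position 0..5, and those are all the positions the trace ever visits, so the invariant G(q → r) is never violated.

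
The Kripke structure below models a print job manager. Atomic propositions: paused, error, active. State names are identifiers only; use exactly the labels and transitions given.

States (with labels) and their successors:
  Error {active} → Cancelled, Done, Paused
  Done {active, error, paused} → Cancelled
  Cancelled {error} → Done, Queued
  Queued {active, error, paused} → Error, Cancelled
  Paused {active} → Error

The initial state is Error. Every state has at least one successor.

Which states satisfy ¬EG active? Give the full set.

States satisfying active: {Error, Done, Queued, Paused}.
States satisfying EG active: {Error, Queued, Paused}.
States satisfying ¬EG active: {Done, Cancelled}.

{Done, Cancelled}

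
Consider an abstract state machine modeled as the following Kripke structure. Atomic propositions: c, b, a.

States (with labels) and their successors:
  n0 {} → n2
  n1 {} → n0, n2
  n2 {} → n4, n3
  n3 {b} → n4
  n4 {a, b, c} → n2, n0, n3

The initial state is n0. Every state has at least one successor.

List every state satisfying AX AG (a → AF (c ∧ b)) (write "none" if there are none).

States satisfying AG (a → AF (c ∧ b)): {n0, n1, n2, n3, n4}.
States satisfying AX AG (a → AF (c ∧ b)): {n0, n1, n2, n3, n4}.

{n0, n1, n2, n3, n4}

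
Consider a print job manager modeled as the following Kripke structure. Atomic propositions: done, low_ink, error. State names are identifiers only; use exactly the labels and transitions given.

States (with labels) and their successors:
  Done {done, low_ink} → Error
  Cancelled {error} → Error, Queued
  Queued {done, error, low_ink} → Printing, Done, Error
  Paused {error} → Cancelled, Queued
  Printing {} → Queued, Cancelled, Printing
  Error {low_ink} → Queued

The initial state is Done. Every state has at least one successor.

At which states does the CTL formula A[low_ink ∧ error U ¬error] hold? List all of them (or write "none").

{Done, Queued, Printing, Error}

States satisfying low_ink ∧ error: {Queued}.
States satisfying ¬error: {Done, Printing, Error}.
States satisfying A[low_ink ∧ error U ¬error]: {Done, Queued, Printing, Error}.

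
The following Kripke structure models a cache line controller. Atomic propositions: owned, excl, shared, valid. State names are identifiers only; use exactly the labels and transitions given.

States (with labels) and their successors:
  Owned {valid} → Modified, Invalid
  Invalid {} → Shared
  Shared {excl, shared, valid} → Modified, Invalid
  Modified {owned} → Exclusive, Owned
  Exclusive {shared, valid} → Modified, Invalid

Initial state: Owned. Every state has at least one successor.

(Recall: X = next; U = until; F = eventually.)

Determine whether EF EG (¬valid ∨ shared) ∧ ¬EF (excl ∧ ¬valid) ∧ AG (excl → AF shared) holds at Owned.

Holds

States satisfying EG (¬valid ∨ shared): {Invalid, Shared, Modified, Exclusive}.
States satisfying EF EG (¬valid ∨ shared): {Owned, Invalid, Shared, Modified, Exclusive}.
States satisfying excl ∧ ¬valid: ∅.
States satisfying EF (excl ∧ ¬valid): ∅.
States satisfying ¬EF (excl ∧ ¬valid): {Owned, Invalid, Shared, Modified, Exclusive}.
States satisfying excl → AF shared: {Owned, Invalid, Shared, Modified, Exclusive}.
States satisfying AG (excl → AF shared): {Owned, Invalid, Shared, Modified, Exclusive}.
States satisfying ¬EF (excl ∧ ¬valid) ∧ AG (excl → AF shared): {Owned, Invalid, Shared, Modified, Exclusive}.
States satisfying EF EG (¬valid ∨ shared) ∧ ¬EF (excl ∧ ¬valid) ∧ AG (excl → AF shared): {Owned, Invalid, Shared, Modified, Exclusive}.
Owned ∈ Sat(EF EG (¬valid ∨ shared) ∧ ¬EF (excl ∧ ¬valid) ∧ AG (excl → AF shared)).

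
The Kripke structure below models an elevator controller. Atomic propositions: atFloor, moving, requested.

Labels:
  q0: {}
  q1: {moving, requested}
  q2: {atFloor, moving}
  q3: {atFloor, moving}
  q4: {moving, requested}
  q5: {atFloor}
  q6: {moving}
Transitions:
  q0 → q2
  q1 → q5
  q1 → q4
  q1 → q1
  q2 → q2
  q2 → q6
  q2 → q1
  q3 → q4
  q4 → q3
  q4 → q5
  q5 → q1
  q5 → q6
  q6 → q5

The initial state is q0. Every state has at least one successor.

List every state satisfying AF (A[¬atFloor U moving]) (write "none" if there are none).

States satisfying A[¬atFloor U moving]: {q0, q1, q2, q3, q4, q6}.
States satisfying AF (A[¬atFloor U moving]): {q0, q1, q2, q3, q4, q5, q6}.

{q0, q1, q2, q3, q4, q5, q6}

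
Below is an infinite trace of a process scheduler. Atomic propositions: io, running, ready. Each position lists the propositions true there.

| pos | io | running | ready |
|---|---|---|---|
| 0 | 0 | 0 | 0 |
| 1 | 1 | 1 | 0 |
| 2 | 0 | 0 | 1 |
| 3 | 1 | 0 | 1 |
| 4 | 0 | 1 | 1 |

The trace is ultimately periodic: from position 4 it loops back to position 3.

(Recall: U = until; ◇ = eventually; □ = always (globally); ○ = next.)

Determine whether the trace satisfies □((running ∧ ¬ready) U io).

No

(running ∧ ¬ready) U io must hold at every position from 0 onward. It fails at position 0, so □((running ∧ ¬ready) U io) is false.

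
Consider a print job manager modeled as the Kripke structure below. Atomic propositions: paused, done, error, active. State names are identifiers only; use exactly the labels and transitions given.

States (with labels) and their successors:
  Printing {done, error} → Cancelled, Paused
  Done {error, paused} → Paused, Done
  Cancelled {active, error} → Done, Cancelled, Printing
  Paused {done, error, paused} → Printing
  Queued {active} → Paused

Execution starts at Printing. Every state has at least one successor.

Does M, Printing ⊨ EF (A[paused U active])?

Yes

States satisfying A[paused U active]: {Cancelled, Queued}.
States satisfying EF (A[paused U active]): {Printing, Done, Cancelled, Paused, Queued}.
Some path from Printing reaches a state where A[paused U active] holds.
Printing ∈ Sat(EF (A[paused U active])).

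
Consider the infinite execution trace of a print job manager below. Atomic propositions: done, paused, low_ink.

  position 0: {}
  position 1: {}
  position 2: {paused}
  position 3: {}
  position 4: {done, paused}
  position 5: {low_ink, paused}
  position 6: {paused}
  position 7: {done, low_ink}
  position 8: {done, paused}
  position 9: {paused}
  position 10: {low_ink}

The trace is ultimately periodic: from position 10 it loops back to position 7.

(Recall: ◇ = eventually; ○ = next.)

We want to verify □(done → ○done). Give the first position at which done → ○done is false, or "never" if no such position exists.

Check done → ○done at each position in order: 0 ✓, 1 ✓, 2 ✓, 3 ✓.
At position 4 the labels are {done, paused} and the next position 5 has {low_ink, paused}, so done → ○done is false there. This is the first violation.

4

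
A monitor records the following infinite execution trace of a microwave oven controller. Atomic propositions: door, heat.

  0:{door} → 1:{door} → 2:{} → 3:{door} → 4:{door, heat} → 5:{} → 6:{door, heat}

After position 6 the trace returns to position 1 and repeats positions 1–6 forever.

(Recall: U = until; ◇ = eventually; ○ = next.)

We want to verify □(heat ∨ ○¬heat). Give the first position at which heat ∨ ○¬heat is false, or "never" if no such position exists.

Check heat ∨ ○¬heat at each position in order: 0 ✓, 1 ✓, 2 ✓.
At position 3 the labels are {door} and the next position 4 has {door, heat}, so heat ∨ ○¬heat is false there. This is the first violation.

3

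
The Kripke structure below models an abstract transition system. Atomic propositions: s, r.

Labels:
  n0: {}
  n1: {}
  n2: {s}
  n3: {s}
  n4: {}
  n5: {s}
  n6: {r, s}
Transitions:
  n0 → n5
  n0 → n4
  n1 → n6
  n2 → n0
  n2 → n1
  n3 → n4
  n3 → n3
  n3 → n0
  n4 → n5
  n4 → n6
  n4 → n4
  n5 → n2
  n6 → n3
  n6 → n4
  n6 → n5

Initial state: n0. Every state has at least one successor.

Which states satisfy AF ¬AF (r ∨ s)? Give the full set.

{n0, n4}

States satisfying ¬AF (r ∨ s): {n0, n4}.
States satisfying AF ¬AF (r ∨ s): {n0, n4}.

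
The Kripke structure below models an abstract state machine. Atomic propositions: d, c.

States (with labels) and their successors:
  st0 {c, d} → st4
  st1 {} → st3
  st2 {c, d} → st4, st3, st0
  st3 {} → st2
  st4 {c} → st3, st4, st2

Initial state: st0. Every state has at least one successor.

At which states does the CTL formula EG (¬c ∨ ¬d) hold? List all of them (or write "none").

States satisfying ¬c ∨ ¬d: {st1, st3, st4}.
States satisfying EG (¬c ∨ ¬d): {st4}.

{st4}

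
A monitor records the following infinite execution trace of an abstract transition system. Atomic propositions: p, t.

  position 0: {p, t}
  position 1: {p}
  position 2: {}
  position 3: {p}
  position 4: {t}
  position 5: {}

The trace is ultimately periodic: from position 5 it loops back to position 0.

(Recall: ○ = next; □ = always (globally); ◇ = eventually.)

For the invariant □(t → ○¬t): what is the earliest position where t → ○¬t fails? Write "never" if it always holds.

t → ○¬t holds at every position 0..5, and those are all the positions the trace ever visits, so the invariant □(t → ○¬t) is never violated.

never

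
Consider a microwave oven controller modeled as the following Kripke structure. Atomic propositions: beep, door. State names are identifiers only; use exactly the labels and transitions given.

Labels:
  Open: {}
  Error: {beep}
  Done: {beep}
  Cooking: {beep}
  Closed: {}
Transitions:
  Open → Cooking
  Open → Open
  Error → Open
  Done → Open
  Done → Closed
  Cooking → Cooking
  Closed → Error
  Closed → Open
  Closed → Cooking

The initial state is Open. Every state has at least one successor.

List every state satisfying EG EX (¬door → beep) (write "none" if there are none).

States satisfying EX (¬door → beep): {Open, Cooking, Closed}.
States satisfying EG EX (¬door → beep): {Open, Cooking, Closed}.

{Open, Cooking, Closed}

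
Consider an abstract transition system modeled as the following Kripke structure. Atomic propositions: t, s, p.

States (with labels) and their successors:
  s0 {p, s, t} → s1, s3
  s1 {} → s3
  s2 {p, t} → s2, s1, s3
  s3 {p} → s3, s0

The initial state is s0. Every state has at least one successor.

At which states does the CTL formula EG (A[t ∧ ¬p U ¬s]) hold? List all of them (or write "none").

States satisfying A[t ∧ ¬p U ¬s]: {s1, s2, s3}.
States satisfying EG (A[t ∧ ¬p U ¬s]): {s1, s2, s3}.

{s1, s2, s3}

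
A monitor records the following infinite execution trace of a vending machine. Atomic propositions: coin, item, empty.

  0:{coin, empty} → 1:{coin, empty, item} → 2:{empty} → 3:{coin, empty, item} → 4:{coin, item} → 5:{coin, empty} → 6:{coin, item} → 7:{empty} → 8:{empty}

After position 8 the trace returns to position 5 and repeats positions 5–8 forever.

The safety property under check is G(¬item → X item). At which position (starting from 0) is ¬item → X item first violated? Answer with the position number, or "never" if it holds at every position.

Check ¬item → X item at each position in order: 0 ✓, 1 ✓, 2 ✓, 3 ✓, 4 ✓, 5 ✓, 6 ✓.
At position 7 the labels are {empty} and the next position 8 has {empty}, so ¬item → X item is false there. This is the first violation.

7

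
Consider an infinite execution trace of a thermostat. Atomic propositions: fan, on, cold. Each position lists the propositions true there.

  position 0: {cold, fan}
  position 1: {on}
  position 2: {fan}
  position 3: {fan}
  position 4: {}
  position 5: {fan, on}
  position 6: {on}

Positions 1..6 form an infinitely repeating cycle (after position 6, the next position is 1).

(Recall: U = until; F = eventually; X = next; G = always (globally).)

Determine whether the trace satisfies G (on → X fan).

on → X fan must hold at every position from 0 onward. It fails at position 5, so G (on → X fan) is false.
Positions where on holds: 1, 5, 6.
Check X fan at each: 1→ok, 5→fails, 6→fails.

Violated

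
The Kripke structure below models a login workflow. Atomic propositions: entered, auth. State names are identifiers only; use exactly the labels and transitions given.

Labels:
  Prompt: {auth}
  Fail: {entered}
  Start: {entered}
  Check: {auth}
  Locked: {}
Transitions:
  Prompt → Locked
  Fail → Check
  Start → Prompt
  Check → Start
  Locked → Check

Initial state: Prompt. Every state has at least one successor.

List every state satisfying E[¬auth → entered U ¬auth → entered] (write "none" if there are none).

{Prompt, Fail, Start, Check}

States satisfying ¬auth → entered: {Prompt, Fail, Start, Check}.
States satisfying E[¬auth → entered U ¬auth → entered]: {Prompt, Fail, Start, Check}.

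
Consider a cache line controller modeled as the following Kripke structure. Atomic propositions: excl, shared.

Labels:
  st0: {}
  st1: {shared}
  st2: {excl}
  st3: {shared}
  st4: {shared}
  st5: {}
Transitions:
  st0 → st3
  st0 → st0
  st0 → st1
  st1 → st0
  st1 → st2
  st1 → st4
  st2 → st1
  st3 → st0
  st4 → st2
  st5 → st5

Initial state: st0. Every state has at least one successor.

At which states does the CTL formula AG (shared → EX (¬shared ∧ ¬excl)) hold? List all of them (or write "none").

{st5}

States satisfying shared → EX (¬shared ∧ ¬excl): {st0, st1, st2, st3, st5}.
States satisfying AG (shared → EX (¬shared ∧ ¬excl)): {st5}.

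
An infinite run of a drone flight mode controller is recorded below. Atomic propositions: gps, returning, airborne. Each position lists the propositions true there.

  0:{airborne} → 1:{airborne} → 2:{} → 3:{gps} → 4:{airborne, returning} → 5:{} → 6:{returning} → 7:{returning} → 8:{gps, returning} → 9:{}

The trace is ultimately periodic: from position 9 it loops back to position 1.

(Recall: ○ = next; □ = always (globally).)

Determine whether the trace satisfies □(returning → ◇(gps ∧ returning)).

Satisfied

returning → ◇(gps ∧ returning) holds at every position 0..9, and those are all positions ever visited, so □(returning → ◇(gps ∧ returning)) holds.
Positions where returning holds: 4, 6, 7, 8.
Check ◇(gps ∧ returning) at each: 4→ok, 6→ok, 7→ok, 8→ok.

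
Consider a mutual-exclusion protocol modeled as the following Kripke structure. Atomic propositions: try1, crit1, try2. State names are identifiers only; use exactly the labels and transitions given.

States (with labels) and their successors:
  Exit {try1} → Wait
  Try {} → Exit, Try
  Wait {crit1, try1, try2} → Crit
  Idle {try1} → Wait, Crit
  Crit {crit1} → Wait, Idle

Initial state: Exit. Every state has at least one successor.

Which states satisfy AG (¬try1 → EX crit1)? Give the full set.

{Exit, Wait, Idle, Crit}

States satisfying ¬try1 → EX crit1: {Exit, Wait, Idle, Crit}.
States satisfying AG (¬try1 → EX crit1): {Exit, Wait, Idle, Crit}.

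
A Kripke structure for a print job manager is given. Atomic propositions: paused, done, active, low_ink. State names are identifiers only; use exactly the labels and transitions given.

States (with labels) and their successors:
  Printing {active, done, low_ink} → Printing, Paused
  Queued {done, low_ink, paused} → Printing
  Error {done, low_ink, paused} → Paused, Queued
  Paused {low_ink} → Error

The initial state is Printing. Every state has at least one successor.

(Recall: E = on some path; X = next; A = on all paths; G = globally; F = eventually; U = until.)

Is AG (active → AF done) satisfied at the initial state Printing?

Satisfied

States satisfying active → AF done: {Printing, Queued, Error, Paused}.
States satisfying AG (active → AF done): {Printing, Queued, Error, Paused}.
Every state reachable from Printing satisfies active → AF done.
Printing ∈ Sat(AG (active → AF done)).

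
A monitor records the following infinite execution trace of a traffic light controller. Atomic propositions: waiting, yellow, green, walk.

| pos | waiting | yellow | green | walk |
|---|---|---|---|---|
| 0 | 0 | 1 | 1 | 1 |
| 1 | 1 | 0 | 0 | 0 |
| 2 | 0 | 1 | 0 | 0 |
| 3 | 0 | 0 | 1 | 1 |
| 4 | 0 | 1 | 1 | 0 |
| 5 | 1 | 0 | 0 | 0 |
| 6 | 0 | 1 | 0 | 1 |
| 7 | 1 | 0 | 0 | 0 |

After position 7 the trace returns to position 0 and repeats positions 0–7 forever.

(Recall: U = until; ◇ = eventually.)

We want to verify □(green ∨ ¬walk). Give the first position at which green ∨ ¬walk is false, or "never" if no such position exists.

6

Check green ∨ ¬walk at each position in order: 0 ✓, 1 ✓, 2 ✓, 3 ✓, 4 ✓, 5 ✓.
At position 6 the labels are {walk, yellow}, so green ∨ ¬walk is false there. This is the first violation.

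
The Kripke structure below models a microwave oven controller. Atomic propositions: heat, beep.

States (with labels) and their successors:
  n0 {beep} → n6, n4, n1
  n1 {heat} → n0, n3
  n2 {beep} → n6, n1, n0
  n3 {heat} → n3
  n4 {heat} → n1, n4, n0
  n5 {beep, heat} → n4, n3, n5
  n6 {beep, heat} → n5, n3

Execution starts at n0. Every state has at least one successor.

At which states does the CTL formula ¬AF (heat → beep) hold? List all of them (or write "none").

States satisfying heat → beep: {n0, n2, n5, n6}.
States satisfying AF (heat → beep): {n0, n2, n5, n6}.
States satisfying ¬AF (heat → beep): {n1, n3, n4}.

{n1, n3, n4}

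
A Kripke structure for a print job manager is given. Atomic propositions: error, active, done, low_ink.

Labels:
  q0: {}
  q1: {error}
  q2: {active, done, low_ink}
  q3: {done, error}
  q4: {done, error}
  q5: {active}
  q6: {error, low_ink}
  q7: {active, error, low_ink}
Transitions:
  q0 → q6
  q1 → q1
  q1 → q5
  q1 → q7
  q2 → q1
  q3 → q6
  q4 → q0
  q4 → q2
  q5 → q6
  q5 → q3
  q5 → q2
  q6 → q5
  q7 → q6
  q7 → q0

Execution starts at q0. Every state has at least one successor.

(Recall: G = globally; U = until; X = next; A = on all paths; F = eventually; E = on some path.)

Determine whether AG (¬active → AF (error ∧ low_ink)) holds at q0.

States satisfying ¬active → AF (error ∧ low_ink): {q0, q2, q3, q5, q6, q7}.
States satisfying AG (¬active → AF (error ∧ low_ink)): ∅.
q1 is reachable from q0 and violates ¬active → AF (error ∧ low_ink), so AG fails at q0.
q0 ∉ Sat(AG (¬active → AF (error ∧ low_ink))).

No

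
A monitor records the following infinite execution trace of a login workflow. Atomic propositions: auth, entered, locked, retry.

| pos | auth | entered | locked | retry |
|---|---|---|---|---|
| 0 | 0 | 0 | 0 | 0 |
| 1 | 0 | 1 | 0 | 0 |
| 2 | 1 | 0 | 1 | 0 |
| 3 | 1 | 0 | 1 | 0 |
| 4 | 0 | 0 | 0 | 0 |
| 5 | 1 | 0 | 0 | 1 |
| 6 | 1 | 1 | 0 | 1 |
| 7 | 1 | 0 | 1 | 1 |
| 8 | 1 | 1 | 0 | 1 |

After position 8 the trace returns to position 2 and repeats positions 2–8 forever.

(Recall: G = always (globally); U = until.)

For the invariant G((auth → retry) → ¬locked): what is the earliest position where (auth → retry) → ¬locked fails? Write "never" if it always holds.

Check (auth → retry) → ¬locked at each position in order: 0 ✓, 1 ✓, 2 ✓, 3 ✓, 4 ✓, 5 ✓, 6 ✓.
At position 7 the labels are {auth, locked, retry}, so (auth → retry) → ¬locked is false there. This is the first violation.

7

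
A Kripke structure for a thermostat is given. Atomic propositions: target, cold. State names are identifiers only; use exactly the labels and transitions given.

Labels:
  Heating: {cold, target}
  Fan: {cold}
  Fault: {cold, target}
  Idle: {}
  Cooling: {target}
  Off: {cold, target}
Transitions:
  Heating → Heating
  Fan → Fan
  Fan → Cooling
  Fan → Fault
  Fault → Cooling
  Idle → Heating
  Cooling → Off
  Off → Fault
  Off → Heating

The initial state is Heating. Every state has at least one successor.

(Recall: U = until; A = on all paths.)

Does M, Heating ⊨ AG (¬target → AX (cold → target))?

States satisfying ¬target → AX (cold → target): {Heating, Fault, Idle, Cooling, Off}.
States satisfying AG (¬target → AX (cold → target)): {Heating, Fault, Idle, Cooling, Off}.
Every state reachable from Heating satisfies ¬target → AX (cold → target).
Heating ∈ Sat(AG (¬target → AX (cold → target))).

Holds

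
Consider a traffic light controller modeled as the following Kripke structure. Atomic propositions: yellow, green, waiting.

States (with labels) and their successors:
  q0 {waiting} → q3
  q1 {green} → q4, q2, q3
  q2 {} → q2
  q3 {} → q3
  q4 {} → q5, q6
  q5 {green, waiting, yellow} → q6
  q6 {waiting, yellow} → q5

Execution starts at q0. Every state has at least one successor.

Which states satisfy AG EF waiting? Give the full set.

{q4, q5, q6}

States satisfying EF waiting: {q0, q1, q4, q5, q6}.
States satisfying AG EF waiting: {q4, q5, q6}.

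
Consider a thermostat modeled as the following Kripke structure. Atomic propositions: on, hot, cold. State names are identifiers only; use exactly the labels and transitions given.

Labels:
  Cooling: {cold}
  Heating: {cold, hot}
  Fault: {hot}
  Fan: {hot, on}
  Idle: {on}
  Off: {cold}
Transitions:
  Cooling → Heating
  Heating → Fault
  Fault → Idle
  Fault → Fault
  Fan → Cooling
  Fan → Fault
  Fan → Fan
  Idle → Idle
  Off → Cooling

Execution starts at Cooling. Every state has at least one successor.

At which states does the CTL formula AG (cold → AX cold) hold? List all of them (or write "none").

States satisfying cold → AX cold: {Cooling, Fault, Fan, Idle, Off}.
States satisfying AG (cold → AX cold): {Fault, Idle}.

{Fault, Idle}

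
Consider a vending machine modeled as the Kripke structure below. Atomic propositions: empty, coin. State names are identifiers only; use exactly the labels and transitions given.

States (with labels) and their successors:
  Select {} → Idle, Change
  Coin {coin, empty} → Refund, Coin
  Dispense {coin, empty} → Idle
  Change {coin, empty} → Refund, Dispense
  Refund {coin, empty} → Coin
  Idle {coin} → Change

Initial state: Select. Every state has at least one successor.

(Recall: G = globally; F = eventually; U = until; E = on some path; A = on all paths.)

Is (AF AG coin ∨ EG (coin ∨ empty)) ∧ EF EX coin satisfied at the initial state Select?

Yes

States satisfying AG coin: {Coin, Dispense, Change, Refund, Idle}.
States satisfying AF AG coin: {Select, Coin, Dispense, Change, Refund, Idle}.
States satisfying coin ∨ empty: {Coin, Dispense, Change, Refund, Idle}.
States satisfying EG (coin ∨ empty): {Coin, Dispense, Change, Refund, Idle}.
States satisfying AF AG coin ∨ EG (coin ∨ empty): {Select, Coin, Dispense, Change, Refund, Idle}.
States satisfying EX coin: {Select, Coin, Dispense, Change, Refund, Idle}.
States satisfying EF EX coin: {Select, Coin, Dispense, Change, Refund, Idle}.
States satisfying (AF AG coin ∨ EG (coin ∨ empty)) ∧ EF EX coin: {Select, Coin, Dispense, Change, Refund, Idle}.
Select ∈ Sat((AF AG coin ∨ EG (coin ∨ empty)) ∧ EF EX coin).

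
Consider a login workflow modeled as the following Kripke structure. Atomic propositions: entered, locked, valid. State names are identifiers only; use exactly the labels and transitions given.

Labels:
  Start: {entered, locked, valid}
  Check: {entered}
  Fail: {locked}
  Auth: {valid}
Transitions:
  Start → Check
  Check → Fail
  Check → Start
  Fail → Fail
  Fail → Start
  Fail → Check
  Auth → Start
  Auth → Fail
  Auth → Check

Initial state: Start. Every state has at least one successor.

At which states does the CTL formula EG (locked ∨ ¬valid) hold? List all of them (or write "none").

{Start, Check, Fail}

States satisfying locked ∨ ¬valid: {Start, Check, Fail}.
States satisfying EG (locked ∨ ¬valid): {Start, Check, Fail}.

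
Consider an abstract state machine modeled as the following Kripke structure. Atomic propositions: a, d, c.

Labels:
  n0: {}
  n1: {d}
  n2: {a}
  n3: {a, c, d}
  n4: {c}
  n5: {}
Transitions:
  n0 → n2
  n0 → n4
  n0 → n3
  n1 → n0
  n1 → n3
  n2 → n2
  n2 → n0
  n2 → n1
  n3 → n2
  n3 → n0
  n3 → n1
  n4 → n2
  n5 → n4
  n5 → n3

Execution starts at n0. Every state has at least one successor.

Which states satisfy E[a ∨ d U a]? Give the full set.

States satisfying a ∨ d: {n1, n2, n3}.
States satisfying a: {n2, n3}.
States satisfying E[a ∨ d U a]: {n1, n2, n3}.

{n1, n2, n3}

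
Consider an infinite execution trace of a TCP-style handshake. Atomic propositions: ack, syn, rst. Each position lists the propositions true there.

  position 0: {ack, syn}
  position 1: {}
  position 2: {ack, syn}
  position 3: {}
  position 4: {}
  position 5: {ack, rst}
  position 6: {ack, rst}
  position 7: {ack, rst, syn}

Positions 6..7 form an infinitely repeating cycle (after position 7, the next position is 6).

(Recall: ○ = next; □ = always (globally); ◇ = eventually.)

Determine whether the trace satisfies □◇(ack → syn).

◇(ack → syn) holds at every position 0..7, and those are all positions ever visited, so □◇(ack → syn) holds.

Yes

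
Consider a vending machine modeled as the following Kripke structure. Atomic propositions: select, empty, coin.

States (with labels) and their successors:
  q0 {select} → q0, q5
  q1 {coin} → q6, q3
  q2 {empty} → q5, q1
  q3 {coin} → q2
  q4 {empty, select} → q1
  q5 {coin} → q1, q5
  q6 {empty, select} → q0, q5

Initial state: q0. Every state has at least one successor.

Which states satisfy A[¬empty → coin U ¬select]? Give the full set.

{q1, q2, q3, q4, q5}

States satisfying ¬empty → coin: {q1, q2, q3, q4, q5, q6}.
States satisfying ¬select: {q1, q2, q3, q5}.
States satisfying A[¬empty → coin U ¬select]: {q1, q2, q3, q4, q5}.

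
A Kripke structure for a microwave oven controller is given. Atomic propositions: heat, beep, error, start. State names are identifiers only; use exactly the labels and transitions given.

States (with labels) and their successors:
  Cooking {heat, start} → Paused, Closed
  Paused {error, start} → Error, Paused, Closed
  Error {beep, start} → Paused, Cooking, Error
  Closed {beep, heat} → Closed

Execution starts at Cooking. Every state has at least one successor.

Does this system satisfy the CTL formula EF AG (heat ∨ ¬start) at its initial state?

States satisfying AG (heat ∨ ¬start): {Closed}.
States satisfying EF AG (heat ∨ ¬start): {Cooking, Paused, Error, Closed}.
Some path from Cooking reaches a state where AG (heat ∨ ¬start) holds.
Cooking ∈ Sat(EF AG (heat ∨ ¬start)).

Yes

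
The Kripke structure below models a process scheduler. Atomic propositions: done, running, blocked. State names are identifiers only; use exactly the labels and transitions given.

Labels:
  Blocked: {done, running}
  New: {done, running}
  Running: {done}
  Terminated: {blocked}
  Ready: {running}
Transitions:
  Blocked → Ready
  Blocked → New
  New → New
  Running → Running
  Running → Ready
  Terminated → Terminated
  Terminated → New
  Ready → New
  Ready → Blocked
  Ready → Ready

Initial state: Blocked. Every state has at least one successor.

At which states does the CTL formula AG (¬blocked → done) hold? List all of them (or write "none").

States satisfying ¬blocked → done: {Blocked, New, Running, Terminated}.
States satisfying AG (¬blocked → done): {New, Terminated}.

{New, Terminated}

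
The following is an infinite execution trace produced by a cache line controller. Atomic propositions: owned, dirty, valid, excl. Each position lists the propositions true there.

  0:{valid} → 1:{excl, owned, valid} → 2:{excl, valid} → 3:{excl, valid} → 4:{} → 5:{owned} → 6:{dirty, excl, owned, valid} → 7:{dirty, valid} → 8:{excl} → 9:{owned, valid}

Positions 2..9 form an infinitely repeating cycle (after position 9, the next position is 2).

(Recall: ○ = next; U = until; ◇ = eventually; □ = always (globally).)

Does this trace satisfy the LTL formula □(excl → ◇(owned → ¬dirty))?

excl → ◇(owned → ¬dirty) holds at every position 0..9, and those are all positions ever visited, so □(excl → ◇(owned → ¬dirty)) holds.
Positions where excl holds: 1, 2, 3, 6, 8.
Check ◇(owned → ¬dirty) at each: 1→ok, 2→ok, 3→ok, 6→ok, 8→ok.

Satisfied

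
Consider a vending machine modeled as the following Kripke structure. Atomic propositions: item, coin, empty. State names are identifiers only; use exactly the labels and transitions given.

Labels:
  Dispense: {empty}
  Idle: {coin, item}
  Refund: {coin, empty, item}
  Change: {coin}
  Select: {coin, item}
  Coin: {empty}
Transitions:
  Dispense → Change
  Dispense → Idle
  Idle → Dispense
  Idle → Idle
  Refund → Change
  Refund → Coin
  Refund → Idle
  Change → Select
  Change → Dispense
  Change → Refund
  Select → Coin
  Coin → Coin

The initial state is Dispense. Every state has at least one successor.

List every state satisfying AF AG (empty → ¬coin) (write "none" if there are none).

States satisfying AG (empty → ¬coin): {Select, Coin}.
States satisfying AF AG (empty → ¬coin): {Select, Coin}.

{Select, Coin}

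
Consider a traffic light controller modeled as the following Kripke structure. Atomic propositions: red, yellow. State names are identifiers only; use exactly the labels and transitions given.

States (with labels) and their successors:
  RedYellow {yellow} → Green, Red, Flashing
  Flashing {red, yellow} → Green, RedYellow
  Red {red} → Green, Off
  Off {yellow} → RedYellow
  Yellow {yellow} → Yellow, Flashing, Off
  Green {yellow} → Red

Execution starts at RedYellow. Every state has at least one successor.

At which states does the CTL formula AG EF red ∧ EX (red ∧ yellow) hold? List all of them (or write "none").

{RedYellow, Yellow}

States satisfying EF red: {RedYellow, Flashing, Red, Off, Yellow, Green}.
States satisfying AG EF red: {RedYellow, Flashing, Red, Off, Yellow, Green}.
States satisfying red ∧ yellow: {Flashing}.
States satisfying EX (red ∧ yellow): {RedYellow, Yellow}.
States satisfying AG EF red ∧ EX (red ∧ yellow): {RedYellow, Yellow}.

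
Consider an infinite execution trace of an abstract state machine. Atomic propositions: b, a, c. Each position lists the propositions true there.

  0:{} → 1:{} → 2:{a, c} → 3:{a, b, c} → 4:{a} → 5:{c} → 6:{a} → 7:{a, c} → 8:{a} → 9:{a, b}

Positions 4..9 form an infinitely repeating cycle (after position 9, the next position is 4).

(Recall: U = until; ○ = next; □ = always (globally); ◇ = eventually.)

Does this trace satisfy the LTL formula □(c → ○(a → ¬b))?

Violated

c → ○(a → ¬b) must hold at every position from 0 onward. It fails at position 2, so □(c → ○(a → ¬b)) is false.
Positions where c holds: 2, 3, 5, 7.
Check ○(a → ¬b) at each: 2→fails, 3→ok, 5→ok, 7→ok.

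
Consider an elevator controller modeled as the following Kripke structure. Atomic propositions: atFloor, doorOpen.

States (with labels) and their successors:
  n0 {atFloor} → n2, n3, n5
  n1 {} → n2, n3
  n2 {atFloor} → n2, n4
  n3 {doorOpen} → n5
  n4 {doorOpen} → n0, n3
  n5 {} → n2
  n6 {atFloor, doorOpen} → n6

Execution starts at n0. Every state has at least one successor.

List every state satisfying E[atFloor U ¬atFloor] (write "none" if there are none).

States satisfying atFloor: {n0, n2, n6}.
States satisfying ¬atFloor: {n1, n3, n4, n5}.
States satisfying E[atFloor U ¬atFloor]: {n0, n1, n2, n3, n4, n5}.

{n0, n1, n2, n3, n4, n5}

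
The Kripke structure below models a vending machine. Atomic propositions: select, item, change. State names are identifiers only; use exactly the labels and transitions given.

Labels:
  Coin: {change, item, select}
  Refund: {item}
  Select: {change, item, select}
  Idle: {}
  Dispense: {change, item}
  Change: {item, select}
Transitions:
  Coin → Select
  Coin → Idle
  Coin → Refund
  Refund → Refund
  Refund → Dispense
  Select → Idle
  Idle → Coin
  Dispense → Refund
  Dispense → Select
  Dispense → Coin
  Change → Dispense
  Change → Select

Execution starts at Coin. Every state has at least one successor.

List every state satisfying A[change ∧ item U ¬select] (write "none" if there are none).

{Coin, Refund, Select, Idle, Dispense}

States satisfying change ∧ item: {Coin, Select, Dispense}.
States satisfying ¬select: {Refund, Idle, Dispense}.
States satisfying A[change ∧ item U ¬select]: {Coin, Refund, Select, Idle, Dispense}.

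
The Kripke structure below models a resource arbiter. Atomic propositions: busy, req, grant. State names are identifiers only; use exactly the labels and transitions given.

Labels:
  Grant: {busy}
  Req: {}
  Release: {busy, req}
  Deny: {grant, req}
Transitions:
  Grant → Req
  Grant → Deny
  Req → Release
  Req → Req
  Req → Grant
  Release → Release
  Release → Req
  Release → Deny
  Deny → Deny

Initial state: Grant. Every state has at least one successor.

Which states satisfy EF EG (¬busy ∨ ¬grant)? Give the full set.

{Grant, Req, Release, Deny}

States satisfying EG (¬busy ∨ ¬grant): {Grant, Req, Release, Deny}.
States satisfying EF EG (¬busy ∨ ¬grant): {Grant, Req, Release, Deny}.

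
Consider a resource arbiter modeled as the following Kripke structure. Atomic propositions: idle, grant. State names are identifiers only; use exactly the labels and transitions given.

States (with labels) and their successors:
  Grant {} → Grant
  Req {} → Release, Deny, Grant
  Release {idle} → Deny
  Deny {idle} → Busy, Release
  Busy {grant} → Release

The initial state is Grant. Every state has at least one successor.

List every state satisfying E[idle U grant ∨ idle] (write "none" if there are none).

States satisfying idle: {Release, Deny}.
States satisfying grant ∨ idle: {Release, Deny, Busy}.
States satisfying E[idle U grant ∨ idle]: {Release, Deny, Busy}.

{Release, Deny, Busy}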